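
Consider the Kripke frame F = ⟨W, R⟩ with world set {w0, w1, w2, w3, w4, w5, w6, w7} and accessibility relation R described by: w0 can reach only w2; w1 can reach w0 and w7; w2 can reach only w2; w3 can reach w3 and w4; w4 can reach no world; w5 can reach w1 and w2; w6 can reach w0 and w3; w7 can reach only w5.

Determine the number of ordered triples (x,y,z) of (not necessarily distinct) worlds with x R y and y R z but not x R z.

8

Enumerating: (w1,w0,w2), (w1,w7,w5), (w5,w1,w0), (w5,w1,w7), (w6,w0,w2), (w6,w3,w4), (w7,w5,w1), (w7,w5,w2).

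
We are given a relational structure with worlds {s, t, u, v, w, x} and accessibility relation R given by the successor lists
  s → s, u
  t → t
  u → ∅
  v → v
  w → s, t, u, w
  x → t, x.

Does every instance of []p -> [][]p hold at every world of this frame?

Axiom 4 corresponds to the accessibility relation being transitive.
Transitive: yes — every two-step R-path is closed by a direct edge.

Yes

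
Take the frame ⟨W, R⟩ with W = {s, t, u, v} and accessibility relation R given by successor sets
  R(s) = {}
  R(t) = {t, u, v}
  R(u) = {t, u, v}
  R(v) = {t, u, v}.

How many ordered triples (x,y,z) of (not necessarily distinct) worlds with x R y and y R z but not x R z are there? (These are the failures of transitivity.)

0

R is transitive; there are no such tuples.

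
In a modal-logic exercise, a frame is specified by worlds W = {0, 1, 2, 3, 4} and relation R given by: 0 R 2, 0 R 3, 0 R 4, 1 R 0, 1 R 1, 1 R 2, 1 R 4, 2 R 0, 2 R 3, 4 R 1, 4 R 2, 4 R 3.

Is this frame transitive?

Transitive: no — 0 R 4 and 4 R 1, but not 0 R 1.

No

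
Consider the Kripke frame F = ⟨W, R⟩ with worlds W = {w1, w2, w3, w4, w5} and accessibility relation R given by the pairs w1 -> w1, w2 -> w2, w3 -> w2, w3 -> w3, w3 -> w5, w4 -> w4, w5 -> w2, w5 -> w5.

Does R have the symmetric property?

Symmetric: no — w3 R w2 but not w2 R w3.

No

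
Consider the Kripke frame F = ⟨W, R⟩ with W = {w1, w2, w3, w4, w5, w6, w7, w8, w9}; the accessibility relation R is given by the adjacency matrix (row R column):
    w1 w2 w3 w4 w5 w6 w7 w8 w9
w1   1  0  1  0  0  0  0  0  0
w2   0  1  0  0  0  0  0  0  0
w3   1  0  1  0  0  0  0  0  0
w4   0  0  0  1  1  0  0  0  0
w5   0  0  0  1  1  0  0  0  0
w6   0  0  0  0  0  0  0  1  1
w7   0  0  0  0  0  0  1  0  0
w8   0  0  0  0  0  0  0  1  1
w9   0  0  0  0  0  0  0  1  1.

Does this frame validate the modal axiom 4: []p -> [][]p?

Yes

The schema 4 characterises exactly the transitive frames.
Transitive: yes — every two-step R-path is closed by a direct edge.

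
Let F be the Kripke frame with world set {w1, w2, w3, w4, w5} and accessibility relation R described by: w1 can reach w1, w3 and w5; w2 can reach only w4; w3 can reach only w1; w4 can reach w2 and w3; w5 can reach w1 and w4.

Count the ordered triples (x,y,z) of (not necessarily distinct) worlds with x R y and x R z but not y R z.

Enumerating: (w1,w3,w3), (w1,w3,w5), (w1,w5,w3), (w1,w5,w5), (w2,w4,w4), (w4,w2,w2), (w4,w2,w3), (w4,w3,w2), (w4,w3,w3), (w5,w1,w4), (w5,w4,w1), (w5,w4,w4).

12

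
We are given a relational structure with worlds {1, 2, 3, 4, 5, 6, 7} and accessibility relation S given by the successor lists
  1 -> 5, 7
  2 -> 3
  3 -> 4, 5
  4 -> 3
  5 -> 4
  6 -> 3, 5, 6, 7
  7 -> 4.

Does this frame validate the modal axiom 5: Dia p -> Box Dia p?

Axiom 5 corresponds to the accessibility relation being Euclidean.
Euclidean: no — 1 S 5 and 1 S 7, but not 5 S 7.

No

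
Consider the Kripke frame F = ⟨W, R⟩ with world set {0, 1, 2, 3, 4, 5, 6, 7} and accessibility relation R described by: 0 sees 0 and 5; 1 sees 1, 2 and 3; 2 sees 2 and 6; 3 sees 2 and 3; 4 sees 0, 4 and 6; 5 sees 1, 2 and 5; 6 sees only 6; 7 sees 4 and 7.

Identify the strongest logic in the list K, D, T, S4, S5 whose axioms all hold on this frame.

Serial (axiom D): yes — every world has a successor (e.g. 0 R 0).
Reflexive (axiom T): yes — every world is R-related to itself.
Transitive (axiom 4): no — 0 R 5 and 5 R 1, but not 0 R 1.
Euclidean (axiom 5): no — 1 R 2 and 1 R 3, but not 2 R 3.
So F validates K, D, T; S4 would additionally require R to be transitive. The strongest is T.

T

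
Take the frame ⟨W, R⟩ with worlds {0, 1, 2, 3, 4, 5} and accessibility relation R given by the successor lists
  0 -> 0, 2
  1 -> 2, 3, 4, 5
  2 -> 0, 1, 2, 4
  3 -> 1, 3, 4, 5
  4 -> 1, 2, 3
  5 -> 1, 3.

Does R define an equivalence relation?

No

Reflexive: no — 1 is not related to itself.
Symmetric: yes — every pair in R has its reverse in R.
Transitive: no — 0 R 2 and 2 R 1, but not 0 R 1.
So R is not an equivalence relation.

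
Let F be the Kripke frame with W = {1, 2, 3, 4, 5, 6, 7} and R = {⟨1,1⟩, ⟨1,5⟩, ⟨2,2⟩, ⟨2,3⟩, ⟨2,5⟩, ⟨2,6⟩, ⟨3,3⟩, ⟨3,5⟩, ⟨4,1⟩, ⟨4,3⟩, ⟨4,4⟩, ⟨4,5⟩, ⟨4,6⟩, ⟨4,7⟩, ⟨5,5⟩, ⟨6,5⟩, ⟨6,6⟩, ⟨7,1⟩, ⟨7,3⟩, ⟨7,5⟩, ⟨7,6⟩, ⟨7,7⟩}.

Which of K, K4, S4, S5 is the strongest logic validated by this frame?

Transitive (axiom 4): yes — every two-step R-path is closed by a direct edge.
Reflexive (axiom T): yes — every world is R-related to itself.
Euclidean (axiom 5): no — 2 R 3 and 2 R 6, but not 3 R 6.
So F validates K, K4, S4; S5 would additionally require R to be Euclidean. The strongest is S4.

S4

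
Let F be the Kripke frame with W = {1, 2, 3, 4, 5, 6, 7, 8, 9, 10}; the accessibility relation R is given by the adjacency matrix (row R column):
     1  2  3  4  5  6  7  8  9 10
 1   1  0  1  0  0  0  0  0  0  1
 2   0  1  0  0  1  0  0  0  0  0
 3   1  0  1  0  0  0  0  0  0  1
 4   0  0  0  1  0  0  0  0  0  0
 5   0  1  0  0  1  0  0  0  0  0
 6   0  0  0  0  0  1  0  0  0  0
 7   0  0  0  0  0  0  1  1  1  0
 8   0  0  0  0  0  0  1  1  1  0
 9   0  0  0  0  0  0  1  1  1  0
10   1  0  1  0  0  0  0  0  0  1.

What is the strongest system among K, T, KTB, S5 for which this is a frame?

Reflexive (axiom T): yes — every world is R-related to itself.
Symmetric (axiom B): yes — every pair in R has its reverse in R.
Euclidean (axiom 5): yes — any two successors of a common world are R-related.
So F validates K, T, KTB, S5. The strongest is S5.

S5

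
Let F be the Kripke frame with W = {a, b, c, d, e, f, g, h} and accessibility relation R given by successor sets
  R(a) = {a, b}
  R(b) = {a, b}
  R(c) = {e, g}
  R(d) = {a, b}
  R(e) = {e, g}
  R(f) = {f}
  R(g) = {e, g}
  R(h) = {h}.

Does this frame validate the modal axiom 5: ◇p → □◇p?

By correspondence theory, 5 is valid on a frame iff R is Euclidean.
Euclidean: yes — any two successors of a common world are R-related.

Yes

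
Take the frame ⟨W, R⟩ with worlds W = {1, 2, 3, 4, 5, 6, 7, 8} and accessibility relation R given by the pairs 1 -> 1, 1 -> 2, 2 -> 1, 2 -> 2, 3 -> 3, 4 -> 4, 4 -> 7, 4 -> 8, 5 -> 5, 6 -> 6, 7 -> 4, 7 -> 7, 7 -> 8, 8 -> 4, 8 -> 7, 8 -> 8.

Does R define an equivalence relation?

Yes

Reflexive: yes — every world is R-related to itself.
Symmetric: yes — every pair in R has its reverse in R.
Transitive: yes — every two-step R-path is closed by a direct edge.
So R is an equivalence relation.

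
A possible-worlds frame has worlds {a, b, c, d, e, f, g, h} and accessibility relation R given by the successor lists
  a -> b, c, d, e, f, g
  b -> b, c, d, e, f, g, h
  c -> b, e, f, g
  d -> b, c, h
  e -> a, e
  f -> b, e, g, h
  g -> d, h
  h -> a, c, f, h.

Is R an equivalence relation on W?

No

Reflexive: no — a is not related to itself.
Symmetric: no — a R b but not b R a.
Transitive: no — a R b and b R h, but not a R h.
So R is not an equivalence relation.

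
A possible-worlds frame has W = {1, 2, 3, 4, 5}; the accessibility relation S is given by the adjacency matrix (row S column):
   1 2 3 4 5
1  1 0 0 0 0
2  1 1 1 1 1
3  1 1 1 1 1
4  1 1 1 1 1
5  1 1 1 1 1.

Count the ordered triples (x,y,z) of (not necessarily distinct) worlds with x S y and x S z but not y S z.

Enumerating: (2,1,2), (2,1,3), (2,1,4), (2,1,5), (3,1,2), (3,1,3), (3,1,4), (3,1,5), (4,1,2), (4,1,3), (4,1,4), (4,1,5), (5,1,2), (5,1,3), (5,1,4), (5,1,5).

16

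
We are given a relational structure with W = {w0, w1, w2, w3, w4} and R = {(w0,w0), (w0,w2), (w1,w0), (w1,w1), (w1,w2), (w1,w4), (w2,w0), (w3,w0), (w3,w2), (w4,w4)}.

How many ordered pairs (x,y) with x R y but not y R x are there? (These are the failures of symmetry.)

5

Enumerating: (w1,w0), (w1,w2), (w1,w4), (w3,w0), (w3,w2).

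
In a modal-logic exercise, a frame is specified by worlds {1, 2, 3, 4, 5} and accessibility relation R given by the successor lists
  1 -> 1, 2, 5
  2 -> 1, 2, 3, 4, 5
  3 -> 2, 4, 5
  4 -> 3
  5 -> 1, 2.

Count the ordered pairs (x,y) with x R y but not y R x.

2

Enumerating: (2,4), (3,5).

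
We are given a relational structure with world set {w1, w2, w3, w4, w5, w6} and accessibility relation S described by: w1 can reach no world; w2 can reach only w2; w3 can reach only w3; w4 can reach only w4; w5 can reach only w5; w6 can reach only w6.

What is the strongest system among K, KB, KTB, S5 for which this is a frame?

KB

Symmetric (axiom B): yes — every pair in S has its reverse in S.
Reflexive (axiom T): no — w1 is not related to itself.
Euclidean (axiom 5): yes — any two successors of a common world are S-related.
So F validates K, KB; KTB would additionally require S to be reflexive. The strongest is KB.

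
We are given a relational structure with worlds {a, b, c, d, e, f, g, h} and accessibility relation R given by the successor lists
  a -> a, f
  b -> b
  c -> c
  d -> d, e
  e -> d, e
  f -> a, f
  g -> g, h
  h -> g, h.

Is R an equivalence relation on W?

Reflexive: yes — every world is R-related to itself.
Symmetric: yes — every pair in R has its reverse in R.
Transitive: yes — every two-step R-path is closed by a direct edge.
So R is an equivalence relation.

Yes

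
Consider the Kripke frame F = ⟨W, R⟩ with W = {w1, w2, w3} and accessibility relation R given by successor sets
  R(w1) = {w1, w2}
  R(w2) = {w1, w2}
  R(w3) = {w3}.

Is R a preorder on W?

Yes

Reflexive: yes — every world is R-related to itself.
Transitive: yes — every two-step R-path is closed by a direct edge.
So R is a preorder.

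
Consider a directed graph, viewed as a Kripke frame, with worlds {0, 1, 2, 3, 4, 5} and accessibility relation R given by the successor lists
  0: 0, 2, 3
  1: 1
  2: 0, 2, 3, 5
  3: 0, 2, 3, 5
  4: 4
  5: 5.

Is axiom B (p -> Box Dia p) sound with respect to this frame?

By correspondence theory, B is valid on a frame iff R is symmetric.
Symmetric: no — 2 R 5 but not 5 R 2.

No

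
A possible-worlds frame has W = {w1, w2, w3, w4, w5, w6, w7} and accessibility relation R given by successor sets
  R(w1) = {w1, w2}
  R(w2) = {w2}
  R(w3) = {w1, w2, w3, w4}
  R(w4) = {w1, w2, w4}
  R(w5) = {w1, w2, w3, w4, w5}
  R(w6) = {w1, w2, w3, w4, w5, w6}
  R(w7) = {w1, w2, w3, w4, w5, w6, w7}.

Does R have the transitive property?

Yes

Transitive: yes — every two-step R-path is closed by a direct edge.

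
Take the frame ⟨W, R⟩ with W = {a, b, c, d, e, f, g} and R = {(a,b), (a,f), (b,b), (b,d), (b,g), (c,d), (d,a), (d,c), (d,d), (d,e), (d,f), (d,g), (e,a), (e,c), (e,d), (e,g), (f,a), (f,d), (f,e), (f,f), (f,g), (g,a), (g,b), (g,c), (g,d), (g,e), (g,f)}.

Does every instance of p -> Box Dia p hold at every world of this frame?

Axiom B corresponds to the accessibility relation being symmetric.
Symmetric: no — a R b but not b R a.

No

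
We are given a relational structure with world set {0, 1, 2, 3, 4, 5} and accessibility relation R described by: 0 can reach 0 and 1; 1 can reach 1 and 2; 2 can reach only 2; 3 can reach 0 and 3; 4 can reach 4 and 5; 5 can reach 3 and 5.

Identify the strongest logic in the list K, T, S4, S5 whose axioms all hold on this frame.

Reflexive (axiom T): yes — every world is R-related to itself.
Transitive (axiom 4): no — 0 R 1 and 1 R 2, but not 0 R 2.
Euclidean (axiom 5): no — 0 R 1 and 0 R 0, but not 1 R 0.
So F validates K, T; S4 would additionally require R to be transitive. The strongest is T.

T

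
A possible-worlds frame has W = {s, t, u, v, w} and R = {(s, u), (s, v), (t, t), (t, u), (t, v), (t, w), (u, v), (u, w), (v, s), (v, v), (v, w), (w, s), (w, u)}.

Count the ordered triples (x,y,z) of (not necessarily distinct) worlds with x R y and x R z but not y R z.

18

Enumerating: (s,u,u), (s,v,u), (t,u,t), (t,u,u), (t,v,t), (t,v,u), (t,w,t), (t,w,v), (t,w,w), (u,w,v), (u,w,w), (v,s,s), (v,s,w), (v,w,v), (v,w,w), (w,s,s), (w,u,s), (w,u,u).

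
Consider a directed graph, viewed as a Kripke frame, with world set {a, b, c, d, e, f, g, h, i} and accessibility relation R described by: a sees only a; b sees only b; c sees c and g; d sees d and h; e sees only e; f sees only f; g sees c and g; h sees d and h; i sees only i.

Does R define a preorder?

Yes

Reflexive: yes — every world is R-related to itself.
Transitive: yes — every two-step R-path is closed by a direct edge.
So R is a preorder.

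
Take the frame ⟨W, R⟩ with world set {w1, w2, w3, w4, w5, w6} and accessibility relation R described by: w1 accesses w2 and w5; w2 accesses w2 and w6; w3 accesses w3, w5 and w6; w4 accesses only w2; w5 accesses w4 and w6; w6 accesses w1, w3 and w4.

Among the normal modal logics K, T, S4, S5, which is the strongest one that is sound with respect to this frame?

K

Reflexive (axiom T): no — w1 is not related to itself.
Transitive (axiom 4): no — w1 R w2 and w2 R w6, but not w1 R w6.
Euclidean (axiom 5): no — w1 R w2 and w1 R w5, but not w2 R w5.
So F validates K; T would additionally require R to be reflexive. The strongest is K.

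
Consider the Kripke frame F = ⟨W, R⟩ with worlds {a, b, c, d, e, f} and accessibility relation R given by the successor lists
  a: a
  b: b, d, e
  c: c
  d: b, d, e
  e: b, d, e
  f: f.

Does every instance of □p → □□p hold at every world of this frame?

Axiom 4 corresponds to the accessibility relation being transitive.
Transitive: yes — every two-step R-path is closed by a direct edge.

Yes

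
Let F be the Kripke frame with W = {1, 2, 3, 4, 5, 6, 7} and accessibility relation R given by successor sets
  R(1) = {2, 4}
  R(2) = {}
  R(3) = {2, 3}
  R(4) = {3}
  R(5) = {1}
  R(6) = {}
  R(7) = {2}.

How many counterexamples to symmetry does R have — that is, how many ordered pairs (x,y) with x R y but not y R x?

6

Enumerating: (1,2), (1,4), (3,2), (4,3), (5,1), (7,2).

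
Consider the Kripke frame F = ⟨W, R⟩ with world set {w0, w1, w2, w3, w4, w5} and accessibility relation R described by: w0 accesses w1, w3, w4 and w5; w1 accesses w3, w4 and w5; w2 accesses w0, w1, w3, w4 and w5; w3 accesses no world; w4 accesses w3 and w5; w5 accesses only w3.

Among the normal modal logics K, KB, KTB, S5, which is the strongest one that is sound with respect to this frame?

Symmetric (axiom B): no — w0 R w1 but not w1 R w0.
Reflexive (axiom T): no — w0 is not related to itself.
Euclidean (axiom 5): no — w0 R w3 and w0 R w1, but not w3 R w1.
So F validates K; KB would additionally require R to be symmetric. The strongest is K.

K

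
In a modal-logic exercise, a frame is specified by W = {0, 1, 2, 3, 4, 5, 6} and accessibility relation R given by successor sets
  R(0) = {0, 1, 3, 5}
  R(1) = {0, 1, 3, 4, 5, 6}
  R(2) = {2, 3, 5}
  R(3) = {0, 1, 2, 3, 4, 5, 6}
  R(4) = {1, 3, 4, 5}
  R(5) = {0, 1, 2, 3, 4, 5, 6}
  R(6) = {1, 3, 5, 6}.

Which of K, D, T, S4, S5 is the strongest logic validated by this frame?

Serial (axiom D): yes — every world has a successor (e.g. 0 R 0).
Reflexive (axiom T): yes — every world is R-related to itself.
Transitive (axiom 4): no — 0 R 1 and 1 R 4, but not 0 R 4.
Euclidean (axiom 5): no — 1 R 0 and 1 R 4, but not 0 R 4.
So F validates K, D, T; S4 would additionally require R to be transitive. The strongest is T.

T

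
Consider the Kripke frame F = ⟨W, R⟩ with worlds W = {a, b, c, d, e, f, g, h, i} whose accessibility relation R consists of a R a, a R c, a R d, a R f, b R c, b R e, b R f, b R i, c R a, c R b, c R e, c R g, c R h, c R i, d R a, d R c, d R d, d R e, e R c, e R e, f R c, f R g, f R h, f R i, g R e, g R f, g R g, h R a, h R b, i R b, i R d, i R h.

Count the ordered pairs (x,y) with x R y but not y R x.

Enumerating: (a,f), (b,e), (b,f), (c,g), (c,h), (c,i), (d,c), (d,e), (f,c), (f,h), (f,i), (g,e), (h,a), (h,b), (i,d), (i,h).

16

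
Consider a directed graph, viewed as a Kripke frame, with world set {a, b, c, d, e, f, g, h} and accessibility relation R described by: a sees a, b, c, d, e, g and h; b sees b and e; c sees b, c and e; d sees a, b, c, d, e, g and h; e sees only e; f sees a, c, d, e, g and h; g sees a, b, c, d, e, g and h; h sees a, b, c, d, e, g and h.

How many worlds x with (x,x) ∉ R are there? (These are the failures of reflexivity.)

1

Enumerating: f.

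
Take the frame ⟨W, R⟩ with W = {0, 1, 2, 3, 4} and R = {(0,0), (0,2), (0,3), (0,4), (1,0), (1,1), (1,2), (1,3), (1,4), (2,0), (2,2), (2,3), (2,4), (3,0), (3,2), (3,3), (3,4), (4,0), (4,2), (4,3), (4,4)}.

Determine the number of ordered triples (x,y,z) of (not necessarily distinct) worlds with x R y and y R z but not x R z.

0

R is transitive; there are no such tuples.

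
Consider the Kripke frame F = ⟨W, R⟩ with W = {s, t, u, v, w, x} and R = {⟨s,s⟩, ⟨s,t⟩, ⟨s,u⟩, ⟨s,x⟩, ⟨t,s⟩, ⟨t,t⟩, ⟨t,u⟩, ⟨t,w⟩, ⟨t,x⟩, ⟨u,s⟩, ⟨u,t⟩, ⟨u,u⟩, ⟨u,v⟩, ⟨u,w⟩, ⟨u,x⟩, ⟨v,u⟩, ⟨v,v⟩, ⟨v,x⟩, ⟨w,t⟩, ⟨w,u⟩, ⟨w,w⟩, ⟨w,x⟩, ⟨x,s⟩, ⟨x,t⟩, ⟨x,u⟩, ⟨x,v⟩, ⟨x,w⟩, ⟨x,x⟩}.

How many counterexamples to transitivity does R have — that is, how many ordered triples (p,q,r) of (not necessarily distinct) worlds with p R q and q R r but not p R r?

18

Enumerating: (s,t,w), (s,u,v), (s,u,w), (s,x,v), (s,x,w), (t,u,v), (t,x,v), (v,u,s), (v,u,t), (v,u,w), (v,x,s), (v,x,t), (v,x,w), (w,t,s), (w,u,s), (w,u,v), (w,x,s), (w,x,v).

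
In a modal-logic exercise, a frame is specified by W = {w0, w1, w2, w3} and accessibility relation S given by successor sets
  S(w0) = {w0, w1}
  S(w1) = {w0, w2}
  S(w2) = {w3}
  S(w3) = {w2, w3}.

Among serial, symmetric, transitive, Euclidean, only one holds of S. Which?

Serial: yes — every world has a successor (e.g. w0 S w0).
Symmetric: no — w1 S w2 but not w2 S w1.
Transitive: no — w0 S w1 and w1 S w2, but not w0 S w2.
Euclidean: no — w1 S w0 and w1 S w2, but not w0 S w2.
Only serial holds.

serial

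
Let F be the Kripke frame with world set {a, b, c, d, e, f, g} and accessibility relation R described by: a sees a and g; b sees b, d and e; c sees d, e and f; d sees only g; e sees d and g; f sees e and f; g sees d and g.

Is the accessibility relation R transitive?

No

Transitive: no — a R g and g R d, but not a R d.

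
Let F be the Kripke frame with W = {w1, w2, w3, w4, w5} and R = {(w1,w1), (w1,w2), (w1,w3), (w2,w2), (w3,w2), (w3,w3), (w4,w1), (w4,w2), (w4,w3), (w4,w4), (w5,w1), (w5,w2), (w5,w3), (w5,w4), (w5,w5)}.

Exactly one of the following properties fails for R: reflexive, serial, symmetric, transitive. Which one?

Reflexive: yes — every world is R-related to itself.
Serial: yes — every world has a successor (e.g. w1 R w1).
Symmetric: no — w1 R w2 but not w2 R w1.
Transitive: yes — every two-step R-path is closed by a direct edge.
Only symmetric fails.

symmetric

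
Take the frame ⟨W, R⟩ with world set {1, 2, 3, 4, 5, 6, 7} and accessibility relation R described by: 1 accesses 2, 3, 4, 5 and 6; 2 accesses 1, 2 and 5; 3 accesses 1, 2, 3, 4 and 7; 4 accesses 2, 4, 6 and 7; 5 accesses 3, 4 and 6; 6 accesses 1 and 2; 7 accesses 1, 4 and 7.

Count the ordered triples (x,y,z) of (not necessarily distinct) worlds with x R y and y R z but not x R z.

Enumerating: (1,2,1), (1,3,1), (1,3,7), (1,4,7), (1,6,1), (2,1,3), (2,1,4), (2,1,6), (2,5,3), (2,5,4), (2,5,6), (3,1,5), … and 25 more.
Total: 37.

37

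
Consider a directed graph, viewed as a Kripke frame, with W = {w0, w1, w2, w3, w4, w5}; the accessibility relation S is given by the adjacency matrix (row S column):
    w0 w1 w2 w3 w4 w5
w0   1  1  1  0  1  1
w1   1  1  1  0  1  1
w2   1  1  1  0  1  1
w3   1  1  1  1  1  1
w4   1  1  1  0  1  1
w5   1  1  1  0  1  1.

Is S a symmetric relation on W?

Symmetric: no — w3 S w0 but not w0 S w3.

No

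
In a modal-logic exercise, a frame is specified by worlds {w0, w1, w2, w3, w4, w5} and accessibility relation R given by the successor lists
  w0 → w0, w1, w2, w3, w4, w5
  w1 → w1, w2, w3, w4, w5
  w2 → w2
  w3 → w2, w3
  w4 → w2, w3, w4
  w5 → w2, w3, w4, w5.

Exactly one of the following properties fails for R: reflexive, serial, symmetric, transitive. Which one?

Reflexive: yes — every world is R-related to itself.
Serial: yes — every world has a successor (e.g. w0 R w0).
Symmetric: no — w0 R w1 but not w1 R w0.
Transitive: yes — every two-step R-path is closed by a direct edge.
Only symmetric fails.

symmetric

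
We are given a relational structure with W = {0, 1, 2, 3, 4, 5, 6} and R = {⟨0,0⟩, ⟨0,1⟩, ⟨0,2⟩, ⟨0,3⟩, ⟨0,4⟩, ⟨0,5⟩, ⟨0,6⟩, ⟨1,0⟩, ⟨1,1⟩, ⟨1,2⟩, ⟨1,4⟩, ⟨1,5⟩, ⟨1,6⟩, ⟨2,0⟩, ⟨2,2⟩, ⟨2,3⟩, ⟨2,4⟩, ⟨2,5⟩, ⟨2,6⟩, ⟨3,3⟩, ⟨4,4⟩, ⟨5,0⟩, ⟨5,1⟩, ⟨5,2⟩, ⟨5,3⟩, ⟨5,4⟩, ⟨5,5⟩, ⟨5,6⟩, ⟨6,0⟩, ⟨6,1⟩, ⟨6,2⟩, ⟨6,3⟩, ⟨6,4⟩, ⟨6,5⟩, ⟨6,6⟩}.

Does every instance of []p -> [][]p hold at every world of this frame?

Axiom 4 corresponds to the accessibility relation being transitive.
Transitive: no — 1 R 0 and 0 R 3, but not 1 R 3.

No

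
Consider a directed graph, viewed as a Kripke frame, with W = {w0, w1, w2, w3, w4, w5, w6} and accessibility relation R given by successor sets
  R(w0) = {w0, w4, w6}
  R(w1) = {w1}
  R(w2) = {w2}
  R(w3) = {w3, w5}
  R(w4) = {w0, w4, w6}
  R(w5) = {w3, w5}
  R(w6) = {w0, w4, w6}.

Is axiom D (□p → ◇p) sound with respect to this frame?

The schema D characterises exactly the serial frames.
Serial: yes — every world has a successor (e.g. w0 R w0).

Yes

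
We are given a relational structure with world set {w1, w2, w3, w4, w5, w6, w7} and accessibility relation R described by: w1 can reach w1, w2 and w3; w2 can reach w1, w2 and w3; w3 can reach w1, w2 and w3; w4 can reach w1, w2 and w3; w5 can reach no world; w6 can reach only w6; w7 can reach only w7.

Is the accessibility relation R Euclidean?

Yes

Euclidean: yes — any two successors of a common world are R-related.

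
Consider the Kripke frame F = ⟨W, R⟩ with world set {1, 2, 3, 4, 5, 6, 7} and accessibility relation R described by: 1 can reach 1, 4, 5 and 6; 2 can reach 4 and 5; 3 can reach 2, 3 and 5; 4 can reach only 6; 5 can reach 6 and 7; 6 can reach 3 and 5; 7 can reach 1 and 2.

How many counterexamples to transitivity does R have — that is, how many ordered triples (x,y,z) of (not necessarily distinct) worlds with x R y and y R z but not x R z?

22

Enumerating: (1,5,7), (1,6,3), (2,4,6), (2,5,6), (2,5,7), (3,2,4), (3,5,6), (3,5,7), (4,6,3), (4,6,5), (5,6,3), (5,6,5), … and 10 more.
Total: 22.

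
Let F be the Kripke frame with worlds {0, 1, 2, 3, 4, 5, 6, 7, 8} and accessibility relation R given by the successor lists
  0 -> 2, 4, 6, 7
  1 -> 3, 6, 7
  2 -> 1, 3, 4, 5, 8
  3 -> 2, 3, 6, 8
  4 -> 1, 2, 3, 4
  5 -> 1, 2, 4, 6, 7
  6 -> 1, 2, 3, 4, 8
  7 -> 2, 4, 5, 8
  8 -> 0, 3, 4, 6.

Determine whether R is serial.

Yes

Serial: yes — every world has a successor (e.g. 0 R 2).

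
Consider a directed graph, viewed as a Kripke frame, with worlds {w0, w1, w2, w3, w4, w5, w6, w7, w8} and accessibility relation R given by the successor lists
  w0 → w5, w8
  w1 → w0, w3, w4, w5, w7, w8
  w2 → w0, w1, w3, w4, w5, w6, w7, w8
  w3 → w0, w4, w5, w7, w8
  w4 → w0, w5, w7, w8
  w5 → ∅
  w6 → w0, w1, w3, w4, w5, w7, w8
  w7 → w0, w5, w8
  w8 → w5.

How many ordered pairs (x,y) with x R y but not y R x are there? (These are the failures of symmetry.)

Enumerating: (w0,w5), (w0,w8), (w1,w0), (w1,w3), (w1,w4), (w1,w5), (w1,w7), (w1,w8), (w2,w0), (w2,w1), (w2,w3), (w2,w4), … and 24 more.
Total: 36.

36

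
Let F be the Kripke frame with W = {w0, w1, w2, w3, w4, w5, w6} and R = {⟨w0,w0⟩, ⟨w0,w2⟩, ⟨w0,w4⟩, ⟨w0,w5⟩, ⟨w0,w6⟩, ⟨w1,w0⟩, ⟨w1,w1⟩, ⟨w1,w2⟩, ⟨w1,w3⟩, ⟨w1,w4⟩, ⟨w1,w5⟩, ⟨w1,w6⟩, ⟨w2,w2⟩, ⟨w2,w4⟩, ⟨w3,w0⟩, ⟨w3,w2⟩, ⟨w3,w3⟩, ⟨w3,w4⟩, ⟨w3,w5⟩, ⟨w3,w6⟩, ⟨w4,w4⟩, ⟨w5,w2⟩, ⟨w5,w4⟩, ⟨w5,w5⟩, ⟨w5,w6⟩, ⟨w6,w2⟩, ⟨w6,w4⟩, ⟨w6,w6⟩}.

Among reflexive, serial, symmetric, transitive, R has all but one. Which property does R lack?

symmetric

Reflexive: yes — every world is R-related to itself.
Serial: yes — every world has a successor (e.g. w0 R w0).
Symmetric: no — w0 R w2 but not w2 R w0.
Transitive: yes — every two-step R-path is closed by a direct edge.
Only symmetric fails.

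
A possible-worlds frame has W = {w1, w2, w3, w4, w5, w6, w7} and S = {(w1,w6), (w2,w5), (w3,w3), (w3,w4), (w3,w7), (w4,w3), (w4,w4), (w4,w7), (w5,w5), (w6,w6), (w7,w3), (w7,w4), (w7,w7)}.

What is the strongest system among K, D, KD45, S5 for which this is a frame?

Serial (axiom D): yes — every world has a successor (e.g. w1 S w6).
Euclidean (axiom 5): yes — any two successors of a common world are S-related.
Transitive (axiom 4): yes — every two-step S-path is closed by a direct edge.
Reflexive (axiom T): no — w1 is not related to itself.
So F validates K, D, KD45; S5 would additionally require S to be reflexive. The strongest is KD45.

KD45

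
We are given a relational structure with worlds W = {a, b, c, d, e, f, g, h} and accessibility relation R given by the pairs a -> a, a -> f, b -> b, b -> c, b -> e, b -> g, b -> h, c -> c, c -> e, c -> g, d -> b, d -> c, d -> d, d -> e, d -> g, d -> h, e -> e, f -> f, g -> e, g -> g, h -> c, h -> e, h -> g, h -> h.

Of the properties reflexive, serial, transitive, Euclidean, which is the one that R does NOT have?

Euclidean

Reflexive: yes — every world is R-related to itself.
Serial: yes — every world has a successor (e.g. a R a).
Transitive: yes — every two-step R-path is closed by a direct edge.
Euclidean: no — b R c and b R h, but not c R h.
Only Euclidean fails.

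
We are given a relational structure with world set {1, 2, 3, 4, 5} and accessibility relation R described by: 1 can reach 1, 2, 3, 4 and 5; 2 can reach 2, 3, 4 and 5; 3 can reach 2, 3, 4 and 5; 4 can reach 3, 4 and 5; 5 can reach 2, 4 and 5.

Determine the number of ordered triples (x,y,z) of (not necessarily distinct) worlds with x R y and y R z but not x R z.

4

Enumerating: (4,3,2), (4,5,2), (5,2,3), (5,4,3).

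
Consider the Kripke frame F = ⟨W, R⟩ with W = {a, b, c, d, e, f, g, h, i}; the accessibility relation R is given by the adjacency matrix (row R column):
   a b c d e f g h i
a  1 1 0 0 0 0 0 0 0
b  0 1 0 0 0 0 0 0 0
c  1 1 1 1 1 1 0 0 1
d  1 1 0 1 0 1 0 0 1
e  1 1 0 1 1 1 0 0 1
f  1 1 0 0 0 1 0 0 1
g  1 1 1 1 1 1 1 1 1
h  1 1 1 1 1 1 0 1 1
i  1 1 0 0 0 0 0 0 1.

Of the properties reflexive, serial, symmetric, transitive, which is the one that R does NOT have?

Reflexive: yes — every world is R-related to itself.
Serial: yes — every world has a successor (e.g. a R a).
Symmetric: no — a R b but not b R a.
Transitive: yes — every two-step R-path is closed by a direct edge.
Only symmetric fails.

symmetric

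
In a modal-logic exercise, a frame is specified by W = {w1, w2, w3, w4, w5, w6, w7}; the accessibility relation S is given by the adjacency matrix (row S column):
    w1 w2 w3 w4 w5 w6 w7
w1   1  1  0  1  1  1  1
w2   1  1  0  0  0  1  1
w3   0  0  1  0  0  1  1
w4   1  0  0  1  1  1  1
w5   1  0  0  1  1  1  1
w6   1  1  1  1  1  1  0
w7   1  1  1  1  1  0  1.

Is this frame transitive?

Transitive: no — w1 S w6 and w6 S w3, but not w1 S w3.

No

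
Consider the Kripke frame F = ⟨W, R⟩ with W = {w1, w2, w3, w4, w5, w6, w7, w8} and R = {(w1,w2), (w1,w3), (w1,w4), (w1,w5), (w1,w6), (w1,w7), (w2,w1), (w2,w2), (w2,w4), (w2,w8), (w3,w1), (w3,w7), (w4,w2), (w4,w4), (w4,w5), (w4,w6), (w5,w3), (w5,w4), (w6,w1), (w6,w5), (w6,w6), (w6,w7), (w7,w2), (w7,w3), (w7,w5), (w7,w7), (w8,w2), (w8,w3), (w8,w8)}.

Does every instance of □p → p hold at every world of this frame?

Axiom T corresponds to the accessibility relation being reflexive.
Reflexive: no — w1 is not related to itself.

No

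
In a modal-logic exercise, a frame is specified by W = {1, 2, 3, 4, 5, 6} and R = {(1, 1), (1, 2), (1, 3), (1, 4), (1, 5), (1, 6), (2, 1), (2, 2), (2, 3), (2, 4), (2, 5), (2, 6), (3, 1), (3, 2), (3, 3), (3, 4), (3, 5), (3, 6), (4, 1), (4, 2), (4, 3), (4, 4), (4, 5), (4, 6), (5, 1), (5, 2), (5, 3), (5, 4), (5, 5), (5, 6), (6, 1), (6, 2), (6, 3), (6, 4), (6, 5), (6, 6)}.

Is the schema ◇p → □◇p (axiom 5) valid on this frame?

Yes

Axiom 5 corresponds to the accessibility relation being Euclidean.
Euclidean: yes — any two successors of a common world are R-related.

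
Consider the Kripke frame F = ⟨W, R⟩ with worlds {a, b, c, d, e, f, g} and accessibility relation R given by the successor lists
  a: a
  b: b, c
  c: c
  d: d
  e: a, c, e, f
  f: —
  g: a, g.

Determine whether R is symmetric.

No

Symmetric: no — b R c but not c R b.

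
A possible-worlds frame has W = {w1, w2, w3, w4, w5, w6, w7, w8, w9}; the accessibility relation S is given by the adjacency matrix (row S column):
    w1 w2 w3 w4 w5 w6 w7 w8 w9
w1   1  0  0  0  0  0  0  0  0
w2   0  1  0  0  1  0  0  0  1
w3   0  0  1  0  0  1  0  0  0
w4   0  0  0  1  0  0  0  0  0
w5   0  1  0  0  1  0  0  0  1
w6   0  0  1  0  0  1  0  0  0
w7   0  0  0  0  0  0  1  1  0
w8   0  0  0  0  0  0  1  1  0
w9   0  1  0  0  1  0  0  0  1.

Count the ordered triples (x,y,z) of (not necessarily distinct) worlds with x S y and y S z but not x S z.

S is transitive; there are no such tuples.

0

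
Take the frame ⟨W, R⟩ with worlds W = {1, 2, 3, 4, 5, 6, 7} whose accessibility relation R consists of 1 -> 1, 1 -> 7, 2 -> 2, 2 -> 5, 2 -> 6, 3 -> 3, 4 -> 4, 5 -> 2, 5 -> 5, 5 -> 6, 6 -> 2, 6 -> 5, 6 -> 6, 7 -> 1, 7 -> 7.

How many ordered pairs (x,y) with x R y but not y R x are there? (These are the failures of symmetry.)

0

R is symmetric; there are no such tuples.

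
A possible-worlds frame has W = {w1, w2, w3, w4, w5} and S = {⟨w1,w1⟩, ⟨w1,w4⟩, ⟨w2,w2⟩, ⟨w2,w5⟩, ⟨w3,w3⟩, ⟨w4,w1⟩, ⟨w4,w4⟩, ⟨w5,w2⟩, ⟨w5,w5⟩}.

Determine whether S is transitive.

Transitive: yes — every two-step S-path is closed by a direct edge.

Yes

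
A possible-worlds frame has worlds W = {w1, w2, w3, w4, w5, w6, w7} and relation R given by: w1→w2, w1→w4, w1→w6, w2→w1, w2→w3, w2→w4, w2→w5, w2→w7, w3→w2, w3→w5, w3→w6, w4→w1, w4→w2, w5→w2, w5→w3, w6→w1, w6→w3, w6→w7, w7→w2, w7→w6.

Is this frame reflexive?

No

Reflexive: no — w1 is not related to itself.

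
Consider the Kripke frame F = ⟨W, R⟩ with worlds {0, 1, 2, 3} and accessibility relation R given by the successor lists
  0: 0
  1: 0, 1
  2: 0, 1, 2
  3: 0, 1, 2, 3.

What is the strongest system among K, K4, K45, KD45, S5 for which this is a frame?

Transitive (axiom 4): yes — every two-step R-path is closed by a direct edge.
Euclidean (axiom 5): no — 2 R 0 and 2 R 1, but not 0 R 1.
Serial (axiom D): yes — every world has a successor (e.g. 0 R 0).
Reflexive (axiom T): yes — every world is R-related to itself.
So F validates K, K4; K45 would additionally require R to be Euclidean. The strongest is K4.

K4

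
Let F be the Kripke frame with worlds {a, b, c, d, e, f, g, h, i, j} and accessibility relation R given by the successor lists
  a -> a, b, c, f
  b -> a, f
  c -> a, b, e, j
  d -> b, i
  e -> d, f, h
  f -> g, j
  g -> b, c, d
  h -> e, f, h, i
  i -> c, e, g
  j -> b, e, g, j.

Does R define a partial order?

No

Reflexive: no — b is not related to itself.
Transitive: no — a R c and c R e, but not a R e.
Antisymmetric: no — a R b and b R a with a ≠ b.
So R is not a partial order.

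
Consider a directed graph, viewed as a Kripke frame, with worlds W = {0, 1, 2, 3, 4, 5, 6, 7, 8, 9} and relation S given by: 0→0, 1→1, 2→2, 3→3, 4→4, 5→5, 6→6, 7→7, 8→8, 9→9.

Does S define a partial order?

Reflexive: yes — every world is S-related to itself.
Transitive: yes — every two-step S-path is closed by a direct edge.
Antisymmetric: yes — no distinct pair is related both ways.
So S is a partial order.

Yes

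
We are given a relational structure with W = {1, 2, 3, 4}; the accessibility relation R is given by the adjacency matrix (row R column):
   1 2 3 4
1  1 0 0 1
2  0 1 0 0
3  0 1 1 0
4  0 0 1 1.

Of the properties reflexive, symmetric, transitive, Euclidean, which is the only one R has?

Reflexive: yes — every world is R-related to itself.
Symmetric: no — 1 R 4 but not 4 R 1.
Transitive: no — 1 R 4 and 4 R 3, but not 1 R 3.
Euclidean: no — 1 R 4 and 1 R 1, but not 4 R 1.
Only reflexive holds.

reflexive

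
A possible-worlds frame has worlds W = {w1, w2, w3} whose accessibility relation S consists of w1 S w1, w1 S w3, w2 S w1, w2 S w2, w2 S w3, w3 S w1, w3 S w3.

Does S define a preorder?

Reflexive: yes — every world is S-related to itself.
Transitive: yes — every two-step S-path is closed by a direct edge.
So S is a preorder.

Yes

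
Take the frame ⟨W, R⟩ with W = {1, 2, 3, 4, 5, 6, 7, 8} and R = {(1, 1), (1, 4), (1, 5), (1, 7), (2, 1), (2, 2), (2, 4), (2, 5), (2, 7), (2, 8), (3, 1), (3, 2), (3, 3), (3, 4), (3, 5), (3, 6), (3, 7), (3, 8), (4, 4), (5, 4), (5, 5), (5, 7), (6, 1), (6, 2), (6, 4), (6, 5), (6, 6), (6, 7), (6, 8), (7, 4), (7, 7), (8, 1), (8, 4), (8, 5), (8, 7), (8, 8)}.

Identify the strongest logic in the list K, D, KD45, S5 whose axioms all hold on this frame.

D

Serial (axiom D): yes — every world has a successor (e.g. 1 R 1).
Euclidean (axiom 5): no — 1 R 4 and 1 R 5, but not 4 R 5.
Transitive (axiom 4): yes — every two-step R-path is closed by a direct edge.
Reflexive (axiom T): yes — every world is R-related to itself.
So F validates K, D; KD45 would additionally require R to be Euclidean. The strongest is D.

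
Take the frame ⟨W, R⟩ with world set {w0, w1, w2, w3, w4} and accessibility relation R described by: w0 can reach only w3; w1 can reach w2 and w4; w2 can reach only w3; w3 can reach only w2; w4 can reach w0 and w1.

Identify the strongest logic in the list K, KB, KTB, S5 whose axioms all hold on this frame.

Symmetric (axiom B): no — w0 R w3 but not w3 R w0.
Reflexive (axiom T): no — w0 is not related to itself.
Euclidean (axiom 5): no — w1 R w2 and w1 R w4, but not w2 R w4.
So F validates K; KB would additionally require R to be symmetric. The strongest is K.

K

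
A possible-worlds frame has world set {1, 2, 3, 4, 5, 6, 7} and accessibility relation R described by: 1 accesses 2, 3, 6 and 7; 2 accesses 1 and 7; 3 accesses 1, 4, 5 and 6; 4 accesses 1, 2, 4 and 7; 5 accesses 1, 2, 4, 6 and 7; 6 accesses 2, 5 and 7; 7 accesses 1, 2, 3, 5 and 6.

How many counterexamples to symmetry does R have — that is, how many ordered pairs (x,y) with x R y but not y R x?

Enumerating: (1,6), (3,4), (3,5), (3,6), (4,1), (4,2), (4,7), (5,1), (5,2), (5,4), (6,2), (7,3).

12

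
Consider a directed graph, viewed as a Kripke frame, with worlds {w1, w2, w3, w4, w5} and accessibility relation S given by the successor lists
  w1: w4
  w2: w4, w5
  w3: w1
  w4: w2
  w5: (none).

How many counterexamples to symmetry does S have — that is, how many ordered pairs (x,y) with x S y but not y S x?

Enumerating: (w1,w4), (w2,w5), (w3,w1).

3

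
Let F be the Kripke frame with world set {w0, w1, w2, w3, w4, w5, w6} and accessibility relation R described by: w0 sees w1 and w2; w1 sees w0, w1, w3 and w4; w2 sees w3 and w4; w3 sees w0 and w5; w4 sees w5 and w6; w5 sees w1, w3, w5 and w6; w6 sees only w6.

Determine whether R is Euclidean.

No

Euclidean: no — w0 R w1 and w0 R w2, but not w1 R w2.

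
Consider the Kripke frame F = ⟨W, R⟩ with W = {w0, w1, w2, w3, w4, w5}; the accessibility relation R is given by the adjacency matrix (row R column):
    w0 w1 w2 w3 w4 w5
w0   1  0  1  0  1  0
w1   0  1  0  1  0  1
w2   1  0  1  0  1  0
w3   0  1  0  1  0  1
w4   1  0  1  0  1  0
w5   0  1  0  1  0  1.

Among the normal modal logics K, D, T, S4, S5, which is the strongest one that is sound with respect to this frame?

Serial (axiom D): yes — every world has a successor (e.g. w0 R w0).
Reflexive (axiom T): yes — every world is R-related to itself.
Transitive (axiom 4): yes — every two-step R-path is closed by a direct edge.
Euclidean (axiom 5): yes — any two successors of a common world are R-related.
So F validates K, D, T, S4, S5. The strongest is S5.

S5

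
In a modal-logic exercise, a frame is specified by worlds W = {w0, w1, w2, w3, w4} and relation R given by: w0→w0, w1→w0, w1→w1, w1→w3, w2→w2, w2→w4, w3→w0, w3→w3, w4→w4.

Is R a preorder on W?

Reflexive: yes — every world is R-related to itself.
Transitive: yes — every two-step R-path is closed by a direct edge.
So R is a preorder.

Yes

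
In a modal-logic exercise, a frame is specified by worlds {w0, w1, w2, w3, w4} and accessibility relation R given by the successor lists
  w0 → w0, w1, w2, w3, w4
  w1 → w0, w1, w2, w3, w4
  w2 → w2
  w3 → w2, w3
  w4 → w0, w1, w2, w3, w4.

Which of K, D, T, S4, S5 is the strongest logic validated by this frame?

Serial (axiom D): yes — every world has a successor (e.g. w0 R w0).
Reflexive (axiom T): yes — every world is R-related to itself.
Transitive (axiom 4): yes — every two-step R-path is closed by a direct edge.
Euclidean (axiom 5): no — w0 R w2 and w0 R w1, but not w2 R w1.
So F validates K, D, T, S4; S5 would additionally require R to be Euclidean. The strongest is S4.

S4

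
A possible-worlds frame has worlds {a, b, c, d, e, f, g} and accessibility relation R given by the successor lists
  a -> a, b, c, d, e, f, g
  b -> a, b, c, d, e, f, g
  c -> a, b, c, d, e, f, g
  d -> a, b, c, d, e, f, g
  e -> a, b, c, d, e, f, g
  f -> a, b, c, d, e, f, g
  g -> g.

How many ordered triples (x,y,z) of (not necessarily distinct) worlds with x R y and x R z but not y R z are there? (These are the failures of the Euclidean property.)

36

Enumerating: (a,g,a), (a,g,b), (a,g,c), (a,g,d), (a,g,e), (a,g,f), (b,g,a), (b,g,b), (b,g,c), (b,g,d), (b,g,e), (b,g,f), … and 24 more.
Total: 36.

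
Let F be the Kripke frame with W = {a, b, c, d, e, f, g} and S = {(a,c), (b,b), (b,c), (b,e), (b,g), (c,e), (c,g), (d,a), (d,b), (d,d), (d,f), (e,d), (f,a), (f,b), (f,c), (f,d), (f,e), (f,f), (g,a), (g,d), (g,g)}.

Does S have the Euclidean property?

Euclidean: no — b S e and b S c, but not e S c.

No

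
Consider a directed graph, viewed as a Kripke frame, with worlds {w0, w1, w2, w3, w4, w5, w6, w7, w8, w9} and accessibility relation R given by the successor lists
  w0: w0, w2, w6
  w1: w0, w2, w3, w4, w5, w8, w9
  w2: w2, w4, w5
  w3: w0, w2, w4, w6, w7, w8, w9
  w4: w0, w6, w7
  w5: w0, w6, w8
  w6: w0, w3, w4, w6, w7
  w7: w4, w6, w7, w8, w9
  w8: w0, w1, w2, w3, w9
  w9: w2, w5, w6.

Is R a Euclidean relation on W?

No

Euclidean: no — w0 R w2 and w0 R w6, but not w2 R w6.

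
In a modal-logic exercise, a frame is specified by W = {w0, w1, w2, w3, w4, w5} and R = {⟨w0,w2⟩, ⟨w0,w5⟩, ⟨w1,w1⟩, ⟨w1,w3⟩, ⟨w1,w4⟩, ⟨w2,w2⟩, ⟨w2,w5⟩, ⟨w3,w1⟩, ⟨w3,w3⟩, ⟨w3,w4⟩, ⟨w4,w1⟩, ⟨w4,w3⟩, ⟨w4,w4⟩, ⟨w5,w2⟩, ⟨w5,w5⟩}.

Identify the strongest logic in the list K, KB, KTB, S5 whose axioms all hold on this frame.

Symmetric (axiom B): no — w0 R w2 but not w2 R w0.
Reflexive (axiom T): no — w0 is not related to itself.
Euclidean (axiom 5): yes — any two successors of a common world are R-related.
So F validates K; KB would additionally require R to be symmetric. The strongest is K.

K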